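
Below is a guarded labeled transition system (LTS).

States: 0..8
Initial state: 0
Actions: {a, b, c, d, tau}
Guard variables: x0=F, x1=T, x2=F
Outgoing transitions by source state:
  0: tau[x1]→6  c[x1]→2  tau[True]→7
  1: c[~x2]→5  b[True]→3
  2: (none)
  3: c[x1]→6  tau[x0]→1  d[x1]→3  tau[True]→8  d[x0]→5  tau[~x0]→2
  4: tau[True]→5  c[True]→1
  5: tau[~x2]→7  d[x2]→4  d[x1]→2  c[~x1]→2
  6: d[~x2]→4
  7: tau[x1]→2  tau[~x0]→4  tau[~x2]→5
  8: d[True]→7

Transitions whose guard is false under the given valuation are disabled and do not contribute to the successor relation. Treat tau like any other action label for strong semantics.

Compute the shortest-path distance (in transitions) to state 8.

Answer: 5

Analysis:
Layered search for 8:
  depth 0: {0}
  depth 1: {2,6,7}
  depth 2: {4,5}
  depth 3: {1}
  depth 4: {3}
  depth 5: {8}
first hit 8 at d=5 via tau·d·c·b·tau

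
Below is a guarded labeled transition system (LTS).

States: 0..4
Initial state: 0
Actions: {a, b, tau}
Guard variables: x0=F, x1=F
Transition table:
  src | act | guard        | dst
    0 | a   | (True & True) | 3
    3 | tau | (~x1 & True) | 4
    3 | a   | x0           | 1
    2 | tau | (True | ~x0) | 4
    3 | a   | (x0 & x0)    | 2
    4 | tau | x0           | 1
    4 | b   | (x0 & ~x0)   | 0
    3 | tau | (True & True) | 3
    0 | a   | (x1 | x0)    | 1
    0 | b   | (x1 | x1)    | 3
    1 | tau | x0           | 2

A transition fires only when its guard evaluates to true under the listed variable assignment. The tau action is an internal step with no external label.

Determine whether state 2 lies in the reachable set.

Answer: UNREACHABLE

Trace:
Guard filter leaves 4 enabled edge(s).
L0 = {0}
L1 = {3}  cumulative {0,3}
L2 = {4}  cumulative {0,3,4}
Reach set: {0,3,4}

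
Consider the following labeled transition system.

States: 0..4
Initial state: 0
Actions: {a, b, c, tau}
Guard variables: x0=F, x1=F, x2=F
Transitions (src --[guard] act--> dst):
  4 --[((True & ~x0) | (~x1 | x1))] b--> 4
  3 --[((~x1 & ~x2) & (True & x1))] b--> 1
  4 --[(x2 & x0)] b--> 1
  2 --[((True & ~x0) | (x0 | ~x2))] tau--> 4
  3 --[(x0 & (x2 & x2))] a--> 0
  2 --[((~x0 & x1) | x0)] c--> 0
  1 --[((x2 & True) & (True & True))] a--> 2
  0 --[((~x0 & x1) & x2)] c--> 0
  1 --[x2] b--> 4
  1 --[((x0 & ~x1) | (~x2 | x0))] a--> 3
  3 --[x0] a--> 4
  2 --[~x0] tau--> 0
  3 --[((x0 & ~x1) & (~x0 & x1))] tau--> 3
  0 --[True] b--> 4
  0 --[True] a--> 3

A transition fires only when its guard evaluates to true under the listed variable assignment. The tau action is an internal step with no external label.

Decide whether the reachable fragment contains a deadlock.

Reach set: {0,3,4}
  0: a→3  b→4  [2 out]
  3: ∅  [STUCK]
  4: b→4  [1 out]
Path to 3: a

Answer: DEADLOCK at state 3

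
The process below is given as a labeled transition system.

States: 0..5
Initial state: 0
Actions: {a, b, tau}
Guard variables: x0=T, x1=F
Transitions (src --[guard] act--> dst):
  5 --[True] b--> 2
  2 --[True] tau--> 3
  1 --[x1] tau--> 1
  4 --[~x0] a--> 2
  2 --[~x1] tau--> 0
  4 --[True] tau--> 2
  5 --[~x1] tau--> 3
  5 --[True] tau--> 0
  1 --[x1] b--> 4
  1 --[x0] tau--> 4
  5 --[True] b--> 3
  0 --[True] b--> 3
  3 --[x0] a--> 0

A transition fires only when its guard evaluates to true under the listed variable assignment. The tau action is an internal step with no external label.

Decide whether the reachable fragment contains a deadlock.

Answer: DEADLOCK-FREE

Trace:
Reachable = {0,3}
  0: b→3  [1 exit(s)]
  3: a→0  [1 exit(s)]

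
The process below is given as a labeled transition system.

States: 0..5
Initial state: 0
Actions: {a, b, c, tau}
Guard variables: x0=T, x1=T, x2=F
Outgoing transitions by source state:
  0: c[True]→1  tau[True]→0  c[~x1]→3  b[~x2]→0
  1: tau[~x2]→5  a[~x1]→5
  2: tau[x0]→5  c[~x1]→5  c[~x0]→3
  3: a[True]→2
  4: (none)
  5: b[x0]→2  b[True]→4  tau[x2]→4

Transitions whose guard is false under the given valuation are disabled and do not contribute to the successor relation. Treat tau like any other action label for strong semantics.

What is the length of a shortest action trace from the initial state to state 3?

Answer: UNREACHABLE

Trace:
Layered search for 3:
  L0 = {0}
  L1 = {1}
  L2 = {5}
  L3 = {2,4}
3 never appears.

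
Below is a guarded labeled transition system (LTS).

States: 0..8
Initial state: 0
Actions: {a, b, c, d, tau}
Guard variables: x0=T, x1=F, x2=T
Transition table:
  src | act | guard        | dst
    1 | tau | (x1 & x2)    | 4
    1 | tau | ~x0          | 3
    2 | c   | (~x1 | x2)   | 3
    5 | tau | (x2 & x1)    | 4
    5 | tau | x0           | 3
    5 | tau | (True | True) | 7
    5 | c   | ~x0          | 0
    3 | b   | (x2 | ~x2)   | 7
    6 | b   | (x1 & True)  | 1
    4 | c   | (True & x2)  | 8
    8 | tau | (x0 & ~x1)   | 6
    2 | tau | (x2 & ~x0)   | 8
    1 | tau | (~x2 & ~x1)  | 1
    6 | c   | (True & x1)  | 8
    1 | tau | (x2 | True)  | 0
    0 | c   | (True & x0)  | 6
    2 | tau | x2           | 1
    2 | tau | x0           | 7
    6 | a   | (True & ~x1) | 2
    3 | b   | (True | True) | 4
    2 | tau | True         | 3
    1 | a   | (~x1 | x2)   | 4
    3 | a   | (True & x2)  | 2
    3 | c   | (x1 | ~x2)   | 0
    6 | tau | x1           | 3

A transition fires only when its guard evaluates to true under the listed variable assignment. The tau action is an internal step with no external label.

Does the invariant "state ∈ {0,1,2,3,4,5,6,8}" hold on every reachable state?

Answer: INVARIANT VIOLATED at state 7

Trace:
Allowed set {0,1,2,3,4,5,6,8}
Reachable = {0,1,2,3,4,6,7,8}
  0: ok
  1: ok
  2: ok
  3: ok
  4: ok
  6: ok
  7: outside
  8: ok
counterexample path to 7: c·a·tau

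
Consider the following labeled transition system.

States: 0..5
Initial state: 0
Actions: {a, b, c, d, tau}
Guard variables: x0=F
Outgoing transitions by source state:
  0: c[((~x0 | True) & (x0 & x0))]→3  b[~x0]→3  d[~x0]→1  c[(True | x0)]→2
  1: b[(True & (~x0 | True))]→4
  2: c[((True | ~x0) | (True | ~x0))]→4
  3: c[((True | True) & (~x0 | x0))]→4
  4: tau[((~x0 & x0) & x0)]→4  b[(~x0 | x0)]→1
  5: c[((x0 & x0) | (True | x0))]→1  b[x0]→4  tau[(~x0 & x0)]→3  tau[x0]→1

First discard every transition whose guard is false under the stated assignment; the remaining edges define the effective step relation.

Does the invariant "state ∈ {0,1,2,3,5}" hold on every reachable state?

Inv-set: {0,1,2,3,5}
Reachable = {0,1,2,3,4}
  0: ok
  1: ok
  2: ok
  3: ok
  4: VIOLATES
counterexample path to 4: b·c

Answer: INVARIANT VIOLATED at state 4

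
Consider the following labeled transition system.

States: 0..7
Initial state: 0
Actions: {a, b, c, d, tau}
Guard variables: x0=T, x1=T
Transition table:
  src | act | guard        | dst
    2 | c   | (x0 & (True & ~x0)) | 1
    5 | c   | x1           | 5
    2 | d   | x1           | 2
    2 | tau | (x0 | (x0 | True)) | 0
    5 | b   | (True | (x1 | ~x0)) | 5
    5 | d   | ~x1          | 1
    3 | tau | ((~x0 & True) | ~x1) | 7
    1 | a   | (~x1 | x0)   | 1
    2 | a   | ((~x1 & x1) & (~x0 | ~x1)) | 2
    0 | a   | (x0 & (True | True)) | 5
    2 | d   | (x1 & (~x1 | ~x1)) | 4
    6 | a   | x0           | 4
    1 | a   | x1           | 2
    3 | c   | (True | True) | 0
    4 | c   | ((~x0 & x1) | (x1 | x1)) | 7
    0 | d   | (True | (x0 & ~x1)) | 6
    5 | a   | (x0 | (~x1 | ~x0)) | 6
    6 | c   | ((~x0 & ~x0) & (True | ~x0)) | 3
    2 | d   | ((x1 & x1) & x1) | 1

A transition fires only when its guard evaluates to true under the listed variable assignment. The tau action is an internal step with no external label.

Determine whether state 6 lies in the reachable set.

Answer: REACHABLE

Working:
After dropping false guards: 13 live edges.
L0 = {0}
L1 = {5,6}  total {0,5,6}
L2 = {4}  total {0,4,5,6}
L3 = {7}  total {0,4,5,6,7}
Reach set: {0,4,5,6,7}
Path to 6: d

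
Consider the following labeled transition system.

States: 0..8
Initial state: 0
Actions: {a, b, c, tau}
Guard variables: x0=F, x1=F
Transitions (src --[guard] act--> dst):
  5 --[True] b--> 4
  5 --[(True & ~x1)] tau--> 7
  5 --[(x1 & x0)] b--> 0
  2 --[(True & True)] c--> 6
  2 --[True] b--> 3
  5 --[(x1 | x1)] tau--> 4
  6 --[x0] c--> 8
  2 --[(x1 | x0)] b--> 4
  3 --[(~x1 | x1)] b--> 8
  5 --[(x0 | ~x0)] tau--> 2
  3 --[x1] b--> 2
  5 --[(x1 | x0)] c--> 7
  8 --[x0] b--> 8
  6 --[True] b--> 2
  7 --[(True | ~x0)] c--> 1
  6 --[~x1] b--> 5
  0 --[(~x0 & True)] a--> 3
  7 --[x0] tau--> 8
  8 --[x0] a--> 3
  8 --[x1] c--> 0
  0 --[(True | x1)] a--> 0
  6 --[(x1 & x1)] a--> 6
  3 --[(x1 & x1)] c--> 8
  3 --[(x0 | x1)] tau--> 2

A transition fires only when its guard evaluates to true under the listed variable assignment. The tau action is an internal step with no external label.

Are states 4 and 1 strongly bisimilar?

Answer: BISIMILAR

Working:
Refine partition for ~:
  π0 = {{0,1,2,3,4,5,6,7,8}}
  π1 = {{0},{1,4,8},{2},{3,6},{5},{7}}
  π2 = {{0},{1,4,8},{2},{3},{5},{6},{7}}
stable after 3 split(s): 7 block(s)
[4]={1,4,8}  [1]={1,4,8}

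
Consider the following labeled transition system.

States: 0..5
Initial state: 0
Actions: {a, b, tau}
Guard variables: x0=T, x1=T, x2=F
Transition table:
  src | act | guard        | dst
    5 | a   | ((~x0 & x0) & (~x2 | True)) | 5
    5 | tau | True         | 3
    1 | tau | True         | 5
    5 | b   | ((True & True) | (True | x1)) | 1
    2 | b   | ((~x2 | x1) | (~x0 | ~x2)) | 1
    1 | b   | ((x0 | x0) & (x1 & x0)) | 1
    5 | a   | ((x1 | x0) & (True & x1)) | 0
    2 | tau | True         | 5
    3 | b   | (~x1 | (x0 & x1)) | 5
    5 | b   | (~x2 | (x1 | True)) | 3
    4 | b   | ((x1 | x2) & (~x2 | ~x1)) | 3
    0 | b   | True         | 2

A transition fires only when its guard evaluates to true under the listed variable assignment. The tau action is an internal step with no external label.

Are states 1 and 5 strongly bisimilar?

Compute ~ classes (split until stable):
  round 0: {{0,1,2,3,4,5}}
  round 1: {{0,3,4},{1,2},{5}}
  round 2: {{0},{1,2},{3},{4},{5}}
Fixed point at round 3; 5 class(es).
[1]={1,2}  [5]={5}

Answer: NOT BISIMILAR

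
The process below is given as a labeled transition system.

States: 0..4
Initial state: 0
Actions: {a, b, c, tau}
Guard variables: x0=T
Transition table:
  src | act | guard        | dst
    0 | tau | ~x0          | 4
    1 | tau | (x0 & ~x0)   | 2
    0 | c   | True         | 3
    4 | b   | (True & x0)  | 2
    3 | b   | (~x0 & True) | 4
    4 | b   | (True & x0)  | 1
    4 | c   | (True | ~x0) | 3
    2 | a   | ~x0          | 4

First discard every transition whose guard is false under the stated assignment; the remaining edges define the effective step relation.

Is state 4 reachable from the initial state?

Guard filter leaves 4 enabled edge(s).
L0 = {0}
L1 = {3}  now seen {0,3}
Reach set: {0,3}

Answer: UNREACHABLE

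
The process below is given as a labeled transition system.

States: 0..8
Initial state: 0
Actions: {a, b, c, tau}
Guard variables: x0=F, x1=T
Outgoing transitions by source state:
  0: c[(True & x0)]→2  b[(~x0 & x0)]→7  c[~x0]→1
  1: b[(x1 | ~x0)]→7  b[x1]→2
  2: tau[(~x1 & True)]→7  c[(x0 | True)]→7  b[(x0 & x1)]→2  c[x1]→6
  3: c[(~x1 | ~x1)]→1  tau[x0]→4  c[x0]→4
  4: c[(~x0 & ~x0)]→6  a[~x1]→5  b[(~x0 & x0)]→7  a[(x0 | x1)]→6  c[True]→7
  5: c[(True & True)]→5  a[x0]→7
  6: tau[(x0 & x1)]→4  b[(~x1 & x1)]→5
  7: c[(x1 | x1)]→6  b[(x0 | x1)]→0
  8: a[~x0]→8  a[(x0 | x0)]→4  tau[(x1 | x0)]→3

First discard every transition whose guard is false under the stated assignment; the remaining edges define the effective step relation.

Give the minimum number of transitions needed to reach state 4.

Layered search for 4:
  L0 = {0}
  L1 = {1}
  L2 = {2,7}
  L3 = {6}
4 never appears.

Answer: UNREACHABLE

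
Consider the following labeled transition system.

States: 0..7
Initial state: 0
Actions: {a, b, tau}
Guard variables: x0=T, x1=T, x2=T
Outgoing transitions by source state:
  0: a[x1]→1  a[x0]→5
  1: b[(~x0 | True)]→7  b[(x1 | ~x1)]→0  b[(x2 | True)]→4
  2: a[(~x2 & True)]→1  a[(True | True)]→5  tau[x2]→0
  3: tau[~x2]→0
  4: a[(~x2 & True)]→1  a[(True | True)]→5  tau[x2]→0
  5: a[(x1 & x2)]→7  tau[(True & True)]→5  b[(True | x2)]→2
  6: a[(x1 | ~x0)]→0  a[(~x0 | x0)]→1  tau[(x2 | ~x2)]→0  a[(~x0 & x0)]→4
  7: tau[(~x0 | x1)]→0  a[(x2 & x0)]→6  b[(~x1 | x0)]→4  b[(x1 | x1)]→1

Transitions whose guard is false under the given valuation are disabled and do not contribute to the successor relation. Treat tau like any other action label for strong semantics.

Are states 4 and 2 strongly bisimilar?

Bisimulation quotient by refinement:
  round 0: {{0,1,2,3,4,5,6,7}}
  round 1: {{0},{1},{2,4,6},{3},{5,7}}
  round 2: {{0},{1},{2,4},{3},{5},{6},{7}}
7 equivalence class(es) (converged in 3)
[4]={2,4}  [2]={2,4}

Answer: BISIMILAR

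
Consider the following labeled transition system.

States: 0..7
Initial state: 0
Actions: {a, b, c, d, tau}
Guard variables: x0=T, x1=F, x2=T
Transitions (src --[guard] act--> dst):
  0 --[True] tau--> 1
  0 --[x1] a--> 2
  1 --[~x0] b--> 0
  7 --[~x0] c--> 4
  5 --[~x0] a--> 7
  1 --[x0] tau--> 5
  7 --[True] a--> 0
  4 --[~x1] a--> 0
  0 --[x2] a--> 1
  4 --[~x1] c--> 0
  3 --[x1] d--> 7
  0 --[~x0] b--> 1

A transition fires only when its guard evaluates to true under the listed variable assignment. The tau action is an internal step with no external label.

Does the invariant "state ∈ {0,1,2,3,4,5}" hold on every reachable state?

Safe = {0,1,2,3,4,5}
Reach set: {0,1,5}
  0: ✓
  1: ✓
  5: ✓

Answer: INVARIANT HOLDS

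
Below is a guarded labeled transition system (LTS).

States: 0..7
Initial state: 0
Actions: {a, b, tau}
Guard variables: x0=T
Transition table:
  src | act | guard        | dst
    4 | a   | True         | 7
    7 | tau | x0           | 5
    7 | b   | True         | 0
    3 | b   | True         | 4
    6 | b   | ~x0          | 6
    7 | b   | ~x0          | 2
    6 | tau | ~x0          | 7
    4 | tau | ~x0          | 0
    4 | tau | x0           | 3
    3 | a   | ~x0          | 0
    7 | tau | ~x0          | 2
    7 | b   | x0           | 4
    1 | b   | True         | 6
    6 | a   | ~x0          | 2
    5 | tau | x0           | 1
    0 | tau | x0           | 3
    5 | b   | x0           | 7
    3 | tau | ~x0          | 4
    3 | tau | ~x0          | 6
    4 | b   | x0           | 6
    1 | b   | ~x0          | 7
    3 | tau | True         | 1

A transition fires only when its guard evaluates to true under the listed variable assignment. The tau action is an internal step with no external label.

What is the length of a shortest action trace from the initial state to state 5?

BFS to 5:
  L0 = {0}
  L1 = {3}
  L2 = {1,4}
  L3 = {6,7}
  L4 = {5}
first hit 5 at d=4 via tau·b·a·tau

Answer: 4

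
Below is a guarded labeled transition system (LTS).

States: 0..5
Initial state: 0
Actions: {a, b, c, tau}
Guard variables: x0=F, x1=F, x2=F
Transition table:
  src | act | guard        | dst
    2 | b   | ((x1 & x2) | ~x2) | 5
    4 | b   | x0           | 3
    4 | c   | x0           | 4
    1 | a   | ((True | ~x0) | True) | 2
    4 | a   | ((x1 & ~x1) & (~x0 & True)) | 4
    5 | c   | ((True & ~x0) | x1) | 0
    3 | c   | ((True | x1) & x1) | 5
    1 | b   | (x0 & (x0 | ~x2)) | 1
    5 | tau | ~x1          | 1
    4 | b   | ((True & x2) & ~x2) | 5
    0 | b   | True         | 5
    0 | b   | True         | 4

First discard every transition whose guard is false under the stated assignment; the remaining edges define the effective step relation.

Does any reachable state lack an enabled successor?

Reach set: {0,1,2,4,5}
  0: b→4  b→5  [deg 2]
  1: a→2  [deg 1]
  2: b→5  [deg 1]
  4: ∅  [no exit]
  5: c→0  tau→1  [deg 2]
witness 4: b

Answer: DEADLOCK at state 4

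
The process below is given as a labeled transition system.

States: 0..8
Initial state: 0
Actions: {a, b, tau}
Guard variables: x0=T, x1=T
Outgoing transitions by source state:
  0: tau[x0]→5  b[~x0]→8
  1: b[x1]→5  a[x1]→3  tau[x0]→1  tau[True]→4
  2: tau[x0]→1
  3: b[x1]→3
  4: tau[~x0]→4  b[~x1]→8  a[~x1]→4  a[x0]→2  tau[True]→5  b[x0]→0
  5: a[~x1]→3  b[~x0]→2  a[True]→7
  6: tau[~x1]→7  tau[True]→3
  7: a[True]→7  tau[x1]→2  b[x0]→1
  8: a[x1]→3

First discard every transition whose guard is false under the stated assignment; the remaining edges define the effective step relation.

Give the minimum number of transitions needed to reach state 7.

Answer: 2

Trace:
Breadth-first toward 7:
  L0 = {0}
  L1 = {5}
  L2 = {7}
depth(7)=2, e.g. tau·a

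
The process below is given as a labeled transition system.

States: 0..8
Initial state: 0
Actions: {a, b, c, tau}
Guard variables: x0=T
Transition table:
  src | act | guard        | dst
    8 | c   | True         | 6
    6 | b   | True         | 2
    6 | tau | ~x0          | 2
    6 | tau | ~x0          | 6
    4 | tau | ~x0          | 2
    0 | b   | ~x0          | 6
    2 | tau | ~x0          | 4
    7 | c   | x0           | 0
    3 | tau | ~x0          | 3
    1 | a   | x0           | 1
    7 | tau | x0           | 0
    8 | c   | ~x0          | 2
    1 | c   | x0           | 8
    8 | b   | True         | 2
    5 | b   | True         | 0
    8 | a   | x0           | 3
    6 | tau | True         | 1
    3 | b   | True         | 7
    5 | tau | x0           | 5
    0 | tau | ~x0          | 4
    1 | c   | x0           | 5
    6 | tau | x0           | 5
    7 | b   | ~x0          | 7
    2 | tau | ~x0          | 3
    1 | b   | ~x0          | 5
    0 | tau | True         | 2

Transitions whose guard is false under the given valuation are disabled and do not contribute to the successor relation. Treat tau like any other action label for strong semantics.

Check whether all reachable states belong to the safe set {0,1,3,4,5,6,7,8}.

Allowed set {0,1,3,4,5,6,7,8}
R = {0,2}
  0: safe
  2: VIOLATES
counterexample path to 2: tau

Answer: INVARIANT VIOLATED at state 2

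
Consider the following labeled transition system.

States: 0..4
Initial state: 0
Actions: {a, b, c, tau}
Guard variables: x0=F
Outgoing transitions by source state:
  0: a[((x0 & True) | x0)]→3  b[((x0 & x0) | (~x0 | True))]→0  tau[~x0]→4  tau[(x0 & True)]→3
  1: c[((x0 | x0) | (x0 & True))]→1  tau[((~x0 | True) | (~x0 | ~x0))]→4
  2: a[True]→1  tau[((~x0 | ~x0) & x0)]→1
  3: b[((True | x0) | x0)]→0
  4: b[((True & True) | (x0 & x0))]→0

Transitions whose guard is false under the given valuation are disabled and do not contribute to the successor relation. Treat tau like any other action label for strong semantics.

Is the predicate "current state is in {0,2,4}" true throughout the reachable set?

Allowed set {0,2,4}
Reach set: {0,4}
  0: safe
  4: safe

Answer: INVARIANT HOLDS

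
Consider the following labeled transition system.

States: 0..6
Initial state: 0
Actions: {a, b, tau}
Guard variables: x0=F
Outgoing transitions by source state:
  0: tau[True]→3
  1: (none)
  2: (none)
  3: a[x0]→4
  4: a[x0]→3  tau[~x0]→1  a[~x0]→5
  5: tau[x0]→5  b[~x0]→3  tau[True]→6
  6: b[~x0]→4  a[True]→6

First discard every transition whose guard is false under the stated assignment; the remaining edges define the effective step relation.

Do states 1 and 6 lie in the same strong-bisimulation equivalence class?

Refine partition for ~:
  P[0] = {{0,1,2,3,4,5,6}}
  P[1] = {{0},{1,2,3},{4},{5},{6}}
5 equivalence class(es) (converged in 2)
class of 1: {1,2,3}; class of 6: {6}

Answer: NOT BISIMILAR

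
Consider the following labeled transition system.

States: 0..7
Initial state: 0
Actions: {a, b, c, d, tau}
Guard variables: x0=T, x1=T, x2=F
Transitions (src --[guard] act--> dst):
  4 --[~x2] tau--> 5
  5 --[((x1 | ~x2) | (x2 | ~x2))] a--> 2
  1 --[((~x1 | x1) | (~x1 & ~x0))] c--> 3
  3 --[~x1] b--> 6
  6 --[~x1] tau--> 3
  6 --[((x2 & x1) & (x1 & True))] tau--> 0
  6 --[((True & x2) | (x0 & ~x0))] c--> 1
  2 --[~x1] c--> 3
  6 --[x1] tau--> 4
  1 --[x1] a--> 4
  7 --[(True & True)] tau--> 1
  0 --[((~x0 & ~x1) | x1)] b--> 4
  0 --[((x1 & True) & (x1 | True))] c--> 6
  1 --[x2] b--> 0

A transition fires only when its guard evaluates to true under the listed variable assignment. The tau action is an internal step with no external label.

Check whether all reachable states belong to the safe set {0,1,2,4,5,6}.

Inv-set: {0,1,2,4,5,6}
Reach set: {0,2,4,5,6}
  0: ✓
  2: ✓
  4: ✓
  5: ✓
  6: ✓

Answer: INVARIANT HOLDS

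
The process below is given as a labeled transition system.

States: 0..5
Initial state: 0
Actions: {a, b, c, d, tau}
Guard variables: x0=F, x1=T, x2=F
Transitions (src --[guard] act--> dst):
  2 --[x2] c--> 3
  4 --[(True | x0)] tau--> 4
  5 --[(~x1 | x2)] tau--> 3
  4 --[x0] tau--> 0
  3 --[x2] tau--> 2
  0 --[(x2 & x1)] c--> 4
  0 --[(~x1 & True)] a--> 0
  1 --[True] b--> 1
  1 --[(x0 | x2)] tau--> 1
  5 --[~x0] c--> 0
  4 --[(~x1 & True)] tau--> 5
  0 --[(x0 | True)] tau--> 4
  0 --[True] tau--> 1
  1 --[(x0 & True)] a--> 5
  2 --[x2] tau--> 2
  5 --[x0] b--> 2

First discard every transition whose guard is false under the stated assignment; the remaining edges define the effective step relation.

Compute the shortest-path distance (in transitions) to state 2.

BFS to 2:
  L0 = {0}
  L1 = {1,4}
2 never appears.

Answer: UNREACHABLE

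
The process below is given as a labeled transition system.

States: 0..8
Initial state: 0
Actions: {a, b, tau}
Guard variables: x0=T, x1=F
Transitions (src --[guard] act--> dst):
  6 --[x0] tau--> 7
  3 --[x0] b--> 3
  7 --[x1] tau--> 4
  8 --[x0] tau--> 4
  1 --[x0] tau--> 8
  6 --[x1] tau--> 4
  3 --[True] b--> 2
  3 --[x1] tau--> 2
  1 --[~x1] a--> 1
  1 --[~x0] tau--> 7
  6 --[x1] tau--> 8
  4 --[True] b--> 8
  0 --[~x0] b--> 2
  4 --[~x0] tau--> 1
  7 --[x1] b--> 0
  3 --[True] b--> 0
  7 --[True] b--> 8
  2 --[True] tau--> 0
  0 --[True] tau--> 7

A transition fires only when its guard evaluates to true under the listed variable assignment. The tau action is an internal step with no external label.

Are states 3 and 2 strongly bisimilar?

Answer: NOT BISIMILAR

Working:
Compute ~ classes (split until stable):
  π0 = {{0,1,2,3,4,5,6,7,8}}
  π1 = {{0,2,6,8},{1},{3,4,7},{5}}
  π2 = {{0,6,8},{1},{2},{3},{4,7},{5}}
Fixed point at round 3; 6 class(es).
class of 3: {3}; class of 2: {2}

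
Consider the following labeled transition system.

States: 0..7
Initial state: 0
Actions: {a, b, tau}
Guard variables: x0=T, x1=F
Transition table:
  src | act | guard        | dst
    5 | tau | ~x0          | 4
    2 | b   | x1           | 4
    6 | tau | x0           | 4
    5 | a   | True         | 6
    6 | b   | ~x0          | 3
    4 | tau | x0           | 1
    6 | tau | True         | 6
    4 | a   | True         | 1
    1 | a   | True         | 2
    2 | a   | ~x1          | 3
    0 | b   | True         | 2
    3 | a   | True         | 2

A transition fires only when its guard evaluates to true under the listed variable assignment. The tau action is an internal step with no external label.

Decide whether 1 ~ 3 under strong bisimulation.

Answer: BISIMILAR

Analysis:
Bisimulation quotient by refinement:
  P[0] = {{0,1,2,3,4,5,6,7}}
  P[1] = {{0},{1,2,3,5},{4},{6},{7}}
  P[2] = {{0},{1,2,3},{4},{5},{6},{7}}
6 equivalence class(es) (converged in 3)
[1]={1,2,3}  [3]={1,2,3}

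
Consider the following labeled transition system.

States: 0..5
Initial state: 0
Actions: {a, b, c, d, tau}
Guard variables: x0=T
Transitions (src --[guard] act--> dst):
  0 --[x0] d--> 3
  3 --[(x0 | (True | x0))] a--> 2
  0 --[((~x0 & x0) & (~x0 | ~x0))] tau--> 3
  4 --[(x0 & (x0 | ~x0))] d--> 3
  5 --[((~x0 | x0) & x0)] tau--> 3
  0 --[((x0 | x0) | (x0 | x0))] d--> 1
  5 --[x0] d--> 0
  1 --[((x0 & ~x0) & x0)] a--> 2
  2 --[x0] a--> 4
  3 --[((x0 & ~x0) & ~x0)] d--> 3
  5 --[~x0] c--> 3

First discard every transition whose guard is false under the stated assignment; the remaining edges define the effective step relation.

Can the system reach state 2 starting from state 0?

Answer: REACHABLE

Analysis:
7 transition(s) survive guard evaluation.
Layer 0: {0}
Layer 1: {1,3}  cumulative {0,1,3}
Layer 2: {2}  cumulative {0,1,2,3}
Layer 3: {4}  cumulative {0,1,2,3,4}
Reach set: {0,1,2,3,4}
witness 2: d·a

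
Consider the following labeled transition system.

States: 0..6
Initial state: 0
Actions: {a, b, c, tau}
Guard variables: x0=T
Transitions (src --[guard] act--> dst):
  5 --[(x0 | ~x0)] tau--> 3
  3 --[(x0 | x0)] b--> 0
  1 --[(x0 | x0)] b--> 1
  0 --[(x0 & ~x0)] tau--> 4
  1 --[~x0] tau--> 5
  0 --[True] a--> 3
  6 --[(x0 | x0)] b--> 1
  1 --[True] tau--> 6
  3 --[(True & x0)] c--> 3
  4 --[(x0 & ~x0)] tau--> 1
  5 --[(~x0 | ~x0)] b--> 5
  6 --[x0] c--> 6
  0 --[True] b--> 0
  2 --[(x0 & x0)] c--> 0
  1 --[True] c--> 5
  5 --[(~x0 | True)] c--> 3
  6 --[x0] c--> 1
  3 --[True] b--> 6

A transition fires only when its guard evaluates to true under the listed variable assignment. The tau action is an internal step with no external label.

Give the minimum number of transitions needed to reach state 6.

BFS to 6:
  L0 = {0}
  L1 = {3}
  L2 = {6}
first hit 6 at d=2 via a·b

Answer: 2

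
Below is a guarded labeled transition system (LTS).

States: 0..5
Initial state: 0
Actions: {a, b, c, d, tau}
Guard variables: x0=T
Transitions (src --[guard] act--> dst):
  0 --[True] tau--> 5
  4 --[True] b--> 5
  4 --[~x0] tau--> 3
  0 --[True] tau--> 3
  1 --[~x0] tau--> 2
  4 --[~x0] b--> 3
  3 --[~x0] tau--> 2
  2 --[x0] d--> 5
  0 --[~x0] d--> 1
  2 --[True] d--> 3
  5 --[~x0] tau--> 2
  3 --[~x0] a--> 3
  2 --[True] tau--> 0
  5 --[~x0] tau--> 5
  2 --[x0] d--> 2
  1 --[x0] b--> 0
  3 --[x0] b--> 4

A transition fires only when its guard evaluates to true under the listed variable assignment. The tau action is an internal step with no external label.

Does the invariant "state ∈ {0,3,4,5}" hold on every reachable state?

Answer: INVARIANT HOLDS

Trace:
Inv-set: {0,3,4,5}
Reachable = {0,3,4,5}
  0: ok
  3: ok
  4: ok
  5: ok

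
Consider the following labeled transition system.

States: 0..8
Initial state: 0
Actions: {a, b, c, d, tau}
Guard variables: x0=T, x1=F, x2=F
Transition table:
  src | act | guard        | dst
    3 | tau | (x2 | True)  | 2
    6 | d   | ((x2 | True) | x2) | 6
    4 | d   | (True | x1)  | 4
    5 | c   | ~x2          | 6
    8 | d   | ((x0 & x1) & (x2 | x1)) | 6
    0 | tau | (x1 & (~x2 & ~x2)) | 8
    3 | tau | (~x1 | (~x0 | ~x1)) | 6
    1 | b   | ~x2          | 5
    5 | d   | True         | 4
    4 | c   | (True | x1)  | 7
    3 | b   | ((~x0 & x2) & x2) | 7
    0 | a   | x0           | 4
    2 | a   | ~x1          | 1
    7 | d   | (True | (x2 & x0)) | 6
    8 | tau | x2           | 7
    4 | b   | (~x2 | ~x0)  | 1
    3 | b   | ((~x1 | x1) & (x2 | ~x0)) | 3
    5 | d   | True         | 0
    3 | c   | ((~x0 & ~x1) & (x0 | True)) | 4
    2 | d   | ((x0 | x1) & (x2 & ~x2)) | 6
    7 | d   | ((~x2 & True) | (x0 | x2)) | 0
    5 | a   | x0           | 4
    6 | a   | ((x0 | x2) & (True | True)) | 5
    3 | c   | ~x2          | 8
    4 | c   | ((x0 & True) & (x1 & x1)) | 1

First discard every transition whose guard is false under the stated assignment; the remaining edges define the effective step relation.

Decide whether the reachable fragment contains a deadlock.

Answer: DEADLOCK-FREE

Working:
R = {0,1,4,5,6,7}
  0: a→4  [1 out]
  1: b→5  [1 out]
  4: b→1  c→7  d→4  [3 out]
  5: a→4  c→6  d→0  d→4  [4 out]
  6: a→5  d→6  [2 out]
  7: d→0  d→6  [2 out]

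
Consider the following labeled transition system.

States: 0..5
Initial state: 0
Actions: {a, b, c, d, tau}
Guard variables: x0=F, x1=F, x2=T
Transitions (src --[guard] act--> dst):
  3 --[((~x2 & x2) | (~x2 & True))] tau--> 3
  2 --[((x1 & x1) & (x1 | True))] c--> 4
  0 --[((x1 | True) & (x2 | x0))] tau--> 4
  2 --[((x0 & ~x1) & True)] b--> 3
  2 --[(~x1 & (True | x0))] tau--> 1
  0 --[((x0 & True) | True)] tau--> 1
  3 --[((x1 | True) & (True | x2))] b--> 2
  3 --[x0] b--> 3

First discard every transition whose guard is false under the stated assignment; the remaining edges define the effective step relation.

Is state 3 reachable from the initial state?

4 transition(s) survive guard evaluation.
L0 = {0}
L1 = {1,4}  now seen {0,1,4}
Reach set: {0,1,4}

Answer: UNREACHABLE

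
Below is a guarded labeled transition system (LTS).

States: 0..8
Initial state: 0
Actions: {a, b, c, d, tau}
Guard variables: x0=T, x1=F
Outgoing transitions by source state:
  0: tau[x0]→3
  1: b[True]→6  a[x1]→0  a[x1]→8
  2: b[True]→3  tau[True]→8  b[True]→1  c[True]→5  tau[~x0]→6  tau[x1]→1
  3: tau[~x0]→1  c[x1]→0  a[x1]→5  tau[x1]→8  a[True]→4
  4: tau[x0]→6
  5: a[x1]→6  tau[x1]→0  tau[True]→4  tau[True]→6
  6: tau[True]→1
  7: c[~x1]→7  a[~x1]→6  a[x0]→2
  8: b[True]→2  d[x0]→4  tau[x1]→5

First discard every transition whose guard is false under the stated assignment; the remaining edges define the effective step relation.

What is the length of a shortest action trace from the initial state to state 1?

BFS to 1:
  depth 0: {0}
  depth 1: {3}
  depth 2: {4}
  depth 3: {6}
  depth 4: {1}
first hit 1 at d=4 via tau·a·tau·tau

Answer: 4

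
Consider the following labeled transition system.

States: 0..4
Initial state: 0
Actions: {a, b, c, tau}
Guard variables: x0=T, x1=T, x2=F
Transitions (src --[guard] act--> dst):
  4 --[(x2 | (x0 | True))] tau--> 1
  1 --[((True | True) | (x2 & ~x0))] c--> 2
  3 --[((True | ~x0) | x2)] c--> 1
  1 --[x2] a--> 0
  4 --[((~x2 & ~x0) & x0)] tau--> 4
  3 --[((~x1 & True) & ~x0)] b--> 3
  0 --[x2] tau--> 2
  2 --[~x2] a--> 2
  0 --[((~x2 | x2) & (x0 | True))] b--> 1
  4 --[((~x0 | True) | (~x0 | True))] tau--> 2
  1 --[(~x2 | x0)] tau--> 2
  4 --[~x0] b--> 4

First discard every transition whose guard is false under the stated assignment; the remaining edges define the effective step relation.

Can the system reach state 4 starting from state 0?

Answer: UNREACHABLE

Working:
After dropping false guards: 7 live edges.
L0 = {0}
L1 = {1}  cumulative {0,1}
L2 = {2}  cumulative {0,1,2}
Reach set: {0,1,2}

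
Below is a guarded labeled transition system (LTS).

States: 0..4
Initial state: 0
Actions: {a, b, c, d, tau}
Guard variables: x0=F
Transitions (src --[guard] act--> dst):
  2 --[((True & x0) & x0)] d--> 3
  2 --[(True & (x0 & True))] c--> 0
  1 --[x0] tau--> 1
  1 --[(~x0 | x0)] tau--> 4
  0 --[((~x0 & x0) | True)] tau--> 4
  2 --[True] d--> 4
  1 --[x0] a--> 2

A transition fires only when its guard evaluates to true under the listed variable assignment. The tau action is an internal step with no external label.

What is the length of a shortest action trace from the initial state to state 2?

Breadth-first toward 2:
  L0 = {0}
  L1 = {4}
2 never appears.

Answer: UNREACHABLE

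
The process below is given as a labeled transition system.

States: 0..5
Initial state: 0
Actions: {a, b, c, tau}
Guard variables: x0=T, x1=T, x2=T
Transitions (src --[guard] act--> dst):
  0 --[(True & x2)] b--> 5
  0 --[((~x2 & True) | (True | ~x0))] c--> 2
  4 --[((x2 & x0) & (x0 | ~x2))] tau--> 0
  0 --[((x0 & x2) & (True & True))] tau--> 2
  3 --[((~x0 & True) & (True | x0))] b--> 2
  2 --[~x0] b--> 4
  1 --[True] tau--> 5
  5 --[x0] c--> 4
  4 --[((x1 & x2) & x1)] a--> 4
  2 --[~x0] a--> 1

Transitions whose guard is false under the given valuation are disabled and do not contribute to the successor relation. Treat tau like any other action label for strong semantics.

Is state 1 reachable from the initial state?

Answer: UNREACHABLE

Analysis:
Guard filter leaves 7 enabled edge(s).
depth 0: {0}
depth 1: {2,5}  cumulative {0,2,5}
depth 2: {4}  cumulative {0,2,4,5}
Reachable = {0,2,4,5}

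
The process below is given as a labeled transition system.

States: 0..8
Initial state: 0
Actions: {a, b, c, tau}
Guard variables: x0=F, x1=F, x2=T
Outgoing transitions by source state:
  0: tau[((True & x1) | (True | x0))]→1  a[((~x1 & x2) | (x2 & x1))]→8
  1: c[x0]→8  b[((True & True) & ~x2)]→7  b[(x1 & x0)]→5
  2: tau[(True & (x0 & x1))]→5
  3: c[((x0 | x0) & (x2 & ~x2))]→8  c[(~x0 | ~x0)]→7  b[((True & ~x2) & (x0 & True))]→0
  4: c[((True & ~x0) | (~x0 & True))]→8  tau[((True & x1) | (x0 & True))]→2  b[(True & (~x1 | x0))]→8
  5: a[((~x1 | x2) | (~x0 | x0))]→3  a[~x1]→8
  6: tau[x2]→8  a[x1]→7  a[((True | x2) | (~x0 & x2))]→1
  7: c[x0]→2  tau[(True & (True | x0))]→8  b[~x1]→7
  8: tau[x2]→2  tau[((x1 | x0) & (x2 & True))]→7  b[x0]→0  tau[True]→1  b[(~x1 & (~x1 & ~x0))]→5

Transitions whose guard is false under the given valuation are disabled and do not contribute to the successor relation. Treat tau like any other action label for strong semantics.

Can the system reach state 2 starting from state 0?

14 transition(s) survive guard evaluation.
depth 0: {0}
depth 1: {1,8}  now seen {0,1,8}
depth 2: {2,5}  now seen {0,1,2,5,8}
depth 3: {3}  now seen {0,1,2,3,5,8}
depth 4: {7}  now seen {0,1,2,3,5,7,8}
Reach set: {0,1,2,3,5,7,8}
trace reaching 2: a·tau

Answer: REACHABLE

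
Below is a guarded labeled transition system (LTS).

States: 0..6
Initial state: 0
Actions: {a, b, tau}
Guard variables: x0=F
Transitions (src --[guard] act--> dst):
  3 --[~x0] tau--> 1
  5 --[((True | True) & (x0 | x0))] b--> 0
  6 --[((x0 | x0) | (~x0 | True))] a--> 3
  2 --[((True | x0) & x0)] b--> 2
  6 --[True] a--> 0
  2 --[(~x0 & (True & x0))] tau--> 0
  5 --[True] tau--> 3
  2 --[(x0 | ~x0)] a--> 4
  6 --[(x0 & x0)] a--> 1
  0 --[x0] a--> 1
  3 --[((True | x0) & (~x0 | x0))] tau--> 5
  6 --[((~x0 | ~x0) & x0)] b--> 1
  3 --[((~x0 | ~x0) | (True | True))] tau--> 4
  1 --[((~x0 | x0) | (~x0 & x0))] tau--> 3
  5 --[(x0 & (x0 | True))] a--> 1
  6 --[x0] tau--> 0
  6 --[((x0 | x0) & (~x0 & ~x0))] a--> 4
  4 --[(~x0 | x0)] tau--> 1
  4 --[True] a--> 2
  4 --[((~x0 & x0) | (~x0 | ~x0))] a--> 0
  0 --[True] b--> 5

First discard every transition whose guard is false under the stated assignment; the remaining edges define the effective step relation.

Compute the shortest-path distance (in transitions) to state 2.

Answer: 4

Analysis:
BFS to 2:
  L0 = {0}
  L1 = {5}
  L2 = {3}
  L3 = {1,4}
  L4 = {2}
first hit 2 at d=4 via b·tau·tau·a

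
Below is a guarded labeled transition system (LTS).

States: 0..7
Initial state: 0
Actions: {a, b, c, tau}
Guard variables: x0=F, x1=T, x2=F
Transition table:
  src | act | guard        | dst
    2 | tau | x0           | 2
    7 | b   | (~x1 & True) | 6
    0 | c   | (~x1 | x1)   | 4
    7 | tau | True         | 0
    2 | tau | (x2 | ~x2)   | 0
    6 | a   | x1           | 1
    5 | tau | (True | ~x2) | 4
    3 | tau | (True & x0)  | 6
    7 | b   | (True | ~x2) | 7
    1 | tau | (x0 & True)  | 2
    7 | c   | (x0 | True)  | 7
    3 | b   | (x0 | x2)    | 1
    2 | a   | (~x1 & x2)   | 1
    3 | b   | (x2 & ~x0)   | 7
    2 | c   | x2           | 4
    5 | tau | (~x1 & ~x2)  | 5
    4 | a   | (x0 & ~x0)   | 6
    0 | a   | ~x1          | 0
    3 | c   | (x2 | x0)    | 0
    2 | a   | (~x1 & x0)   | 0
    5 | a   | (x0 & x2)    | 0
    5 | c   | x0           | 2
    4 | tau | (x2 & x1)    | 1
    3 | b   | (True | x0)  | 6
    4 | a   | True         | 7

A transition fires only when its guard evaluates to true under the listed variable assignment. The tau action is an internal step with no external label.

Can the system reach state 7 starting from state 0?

Answer: REACHABLE

Working:
9 transition(s) survive guard evaluation.
Layer 0: {0}
Layer 1: {4}  now seen {0,4}
Layer 2: {7}  now seen {0,4,7}
R = {0,4,7}
witness 7: c·a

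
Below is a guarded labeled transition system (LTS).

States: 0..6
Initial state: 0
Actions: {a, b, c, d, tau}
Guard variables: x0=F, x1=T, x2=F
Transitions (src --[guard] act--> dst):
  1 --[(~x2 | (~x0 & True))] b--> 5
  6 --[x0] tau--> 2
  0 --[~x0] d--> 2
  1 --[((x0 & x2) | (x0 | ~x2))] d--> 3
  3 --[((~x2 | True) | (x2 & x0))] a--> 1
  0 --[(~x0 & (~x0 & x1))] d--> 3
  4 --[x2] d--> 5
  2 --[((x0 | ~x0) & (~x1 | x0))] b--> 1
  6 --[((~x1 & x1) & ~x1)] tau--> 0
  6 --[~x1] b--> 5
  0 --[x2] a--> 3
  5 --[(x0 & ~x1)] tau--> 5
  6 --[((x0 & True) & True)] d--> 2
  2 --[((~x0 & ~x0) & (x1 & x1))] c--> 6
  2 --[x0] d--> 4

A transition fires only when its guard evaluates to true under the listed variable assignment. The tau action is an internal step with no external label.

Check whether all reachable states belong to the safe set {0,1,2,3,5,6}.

Safe = {0,1,2,3,5,6}
Reach set: {0,1,2,3,5,6}
  0: safe
  1: safe
  2: safe
  3: safe
  5: safe
  6: safe

Answer: INVARIANT HOLDS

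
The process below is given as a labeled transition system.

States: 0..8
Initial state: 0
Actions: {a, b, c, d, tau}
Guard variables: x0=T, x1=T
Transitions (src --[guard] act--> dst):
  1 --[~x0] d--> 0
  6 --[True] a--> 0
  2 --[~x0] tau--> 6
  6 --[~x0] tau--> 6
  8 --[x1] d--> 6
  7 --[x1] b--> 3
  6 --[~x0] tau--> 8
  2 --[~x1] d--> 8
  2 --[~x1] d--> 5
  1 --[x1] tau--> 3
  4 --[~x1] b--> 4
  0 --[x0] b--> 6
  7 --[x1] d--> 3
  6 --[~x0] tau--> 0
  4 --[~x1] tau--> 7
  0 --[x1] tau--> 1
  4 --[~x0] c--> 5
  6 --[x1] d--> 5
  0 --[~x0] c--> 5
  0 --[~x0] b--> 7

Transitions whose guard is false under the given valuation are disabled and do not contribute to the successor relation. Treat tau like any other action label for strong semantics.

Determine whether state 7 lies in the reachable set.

Guard filter leaves 8 enabled edge(s).
depth 0: {0}
depth 1: {1,6}  now seen {0,1,6}
depth 2: {3,5}  now seen {0,1,3,5,6}
Reach set: {0,1,3,5,6}

Answer: UNREACHABLE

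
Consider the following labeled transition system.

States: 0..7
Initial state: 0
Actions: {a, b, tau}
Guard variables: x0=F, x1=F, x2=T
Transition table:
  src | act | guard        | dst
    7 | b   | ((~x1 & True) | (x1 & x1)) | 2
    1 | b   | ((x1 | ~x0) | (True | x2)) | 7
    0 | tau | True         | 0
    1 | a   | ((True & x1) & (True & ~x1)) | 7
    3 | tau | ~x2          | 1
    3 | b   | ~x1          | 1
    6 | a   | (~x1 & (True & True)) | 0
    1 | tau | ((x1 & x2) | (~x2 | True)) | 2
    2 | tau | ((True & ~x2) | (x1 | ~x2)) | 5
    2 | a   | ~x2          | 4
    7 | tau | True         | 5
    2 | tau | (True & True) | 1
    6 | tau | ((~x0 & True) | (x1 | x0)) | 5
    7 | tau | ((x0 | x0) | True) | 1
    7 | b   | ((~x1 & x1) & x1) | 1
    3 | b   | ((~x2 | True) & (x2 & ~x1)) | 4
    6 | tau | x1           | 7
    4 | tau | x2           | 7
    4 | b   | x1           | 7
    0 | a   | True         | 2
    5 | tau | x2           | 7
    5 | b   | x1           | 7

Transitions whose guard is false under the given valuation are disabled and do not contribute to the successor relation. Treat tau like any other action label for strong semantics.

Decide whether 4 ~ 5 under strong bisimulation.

Answer: BISIMILAR

Trace:
Compute ~ classes (split until stable):
  P[0] = {{0,1,2,3,4,5,6,7}}
  P[1] = {{0,6},{1,7},{2,4,5},{3}}
  P[2] = {{0},{1},{2,4,5},{3},{6},{7}}
  P[3] = {{0},{1},{2},{3},{4,5},{6},{7}}
Fixed point at round 4; 7 class(es).
4∈{4,5}, 5∈{4,5}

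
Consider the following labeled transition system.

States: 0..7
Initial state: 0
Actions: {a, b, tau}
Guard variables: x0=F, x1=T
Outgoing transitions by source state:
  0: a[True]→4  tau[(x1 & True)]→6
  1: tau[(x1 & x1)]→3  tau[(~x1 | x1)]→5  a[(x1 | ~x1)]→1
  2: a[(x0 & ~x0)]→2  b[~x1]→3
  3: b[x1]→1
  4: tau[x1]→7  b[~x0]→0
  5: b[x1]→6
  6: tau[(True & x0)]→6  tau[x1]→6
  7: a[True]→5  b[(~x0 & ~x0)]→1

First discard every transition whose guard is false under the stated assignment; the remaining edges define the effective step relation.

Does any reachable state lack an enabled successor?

Answer: DEADLOCK-FREE

Working:
Reach set: {0,1,3,4,5,6,7}
  0: a→4  tau→6  [2 out]
  1: a→1  tau→3  tau→5  [3 out]
  3: b→1  [1 out]
  4: b→0  tau→7  [2 out]
  5: b→6  [1 out]
  6: tau→6  [1 out]
  7: a→5  b→1  [2 out]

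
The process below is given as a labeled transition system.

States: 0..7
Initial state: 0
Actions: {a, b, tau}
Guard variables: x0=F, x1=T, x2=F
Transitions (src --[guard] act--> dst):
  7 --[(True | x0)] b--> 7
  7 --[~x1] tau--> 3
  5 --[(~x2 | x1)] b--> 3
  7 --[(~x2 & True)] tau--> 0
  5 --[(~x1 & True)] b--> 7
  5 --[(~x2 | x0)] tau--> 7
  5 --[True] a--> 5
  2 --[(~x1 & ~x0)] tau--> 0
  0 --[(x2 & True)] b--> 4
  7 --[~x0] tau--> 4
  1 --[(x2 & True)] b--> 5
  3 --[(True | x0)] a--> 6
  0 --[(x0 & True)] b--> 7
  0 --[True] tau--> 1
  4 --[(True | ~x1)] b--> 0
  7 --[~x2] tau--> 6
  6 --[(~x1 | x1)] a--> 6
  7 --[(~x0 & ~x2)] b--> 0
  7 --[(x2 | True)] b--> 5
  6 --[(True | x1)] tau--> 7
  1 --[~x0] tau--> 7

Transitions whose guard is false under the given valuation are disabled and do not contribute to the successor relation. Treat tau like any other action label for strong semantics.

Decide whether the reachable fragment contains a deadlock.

Answer: DEADLOCK-FREE

Analysis:
Reachable = {0,1,3,4,5,6,7}
  0: tau→1  [1 exit(s)]
  1: tau→7  [1 exit(s)]
  3: a→6  [1 exit(s)]
  4: b→0  [1 exit(s)]
  5: a→5  b→3  tau→7  [3 exit(s)]
  6: a→6  tau→7  [2 exit(s)]
  7: b→0  b→5  b→7  tau→0  tau→4  tau→6  [6 exit(s)]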